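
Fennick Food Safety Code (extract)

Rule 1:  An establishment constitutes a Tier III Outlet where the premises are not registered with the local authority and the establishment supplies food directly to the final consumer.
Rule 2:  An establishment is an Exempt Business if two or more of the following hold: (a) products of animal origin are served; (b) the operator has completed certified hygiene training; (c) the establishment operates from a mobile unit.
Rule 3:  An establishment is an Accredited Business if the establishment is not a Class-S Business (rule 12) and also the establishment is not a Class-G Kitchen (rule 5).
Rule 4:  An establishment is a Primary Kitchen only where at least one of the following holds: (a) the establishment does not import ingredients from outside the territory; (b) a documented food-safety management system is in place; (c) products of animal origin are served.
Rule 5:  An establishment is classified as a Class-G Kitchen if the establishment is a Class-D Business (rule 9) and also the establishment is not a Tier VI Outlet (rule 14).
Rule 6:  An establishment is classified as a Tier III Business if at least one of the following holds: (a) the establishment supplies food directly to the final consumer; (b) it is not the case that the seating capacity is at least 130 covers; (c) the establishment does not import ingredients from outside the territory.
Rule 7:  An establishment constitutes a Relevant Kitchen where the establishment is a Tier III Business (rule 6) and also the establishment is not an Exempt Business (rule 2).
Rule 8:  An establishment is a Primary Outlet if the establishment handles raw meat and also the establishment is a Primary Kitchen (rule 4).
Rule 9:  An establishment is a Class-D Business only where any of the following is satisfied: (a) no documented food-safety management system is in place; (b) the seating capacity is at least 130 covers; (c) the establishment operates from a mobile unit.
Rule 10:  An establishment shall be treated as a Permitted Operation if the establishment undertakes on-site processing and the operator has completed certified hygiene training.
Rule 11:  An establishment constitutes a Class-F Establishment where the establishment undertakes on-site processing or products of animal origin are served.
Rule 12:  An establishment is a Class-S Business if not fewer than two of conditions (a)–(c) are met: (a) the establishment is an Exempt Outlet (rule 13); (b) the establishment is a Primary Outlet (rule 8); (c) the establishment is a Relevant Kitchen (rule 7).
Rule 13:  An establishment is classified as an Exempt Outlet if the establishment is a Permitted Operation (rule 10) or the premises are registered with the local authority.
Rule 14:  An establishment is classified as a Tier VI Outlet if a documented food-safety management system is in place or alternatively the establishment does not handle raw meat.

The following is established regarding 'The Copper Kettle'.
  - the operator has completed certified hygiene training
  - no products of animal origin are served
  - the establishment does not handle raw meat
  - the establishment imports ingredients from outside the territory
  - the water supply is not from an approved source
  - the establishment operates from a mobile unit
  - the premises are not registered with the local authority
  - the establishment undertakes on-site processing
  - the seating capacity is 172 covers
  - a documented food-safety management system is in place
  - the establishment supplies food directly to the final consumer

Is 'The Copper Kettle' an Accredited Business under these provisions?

rule 10 — Permitted Operation: [the establishment undertakes on-site processing? yes] AND [the operator has completed certified hygiene training? yes] → satisfied.
rule 13 — Exempt Outlet: [Permitted Operation (rule 10)? yes] OR [the premises are registered with the local authority? no] → satisfied.
rule 4 — Primary Kitchen: [the establishment does not import ingredients from outside the territory? no] OR [a documented food-safety management system is in place? yes] OR [products of animal origin are served? no] → satisfied.
rule 8 — Primary Outlet: [the establishment handles raw meat? no] AND [Primary Kitchen (rule 4)? yes] → not satisfied.
rule 6 — Tier III Business: [the establishment supplies food directly to the final consumer? yes] OR [seating capacity: 172 covers ≥ 130 covers? yes, so negated condition no] OR [the establishment does not import ingredients from outside the territory? no] → satisfied.
rule 2 — Exempt Business: products of animal origin are served? no; the operator has completed certified hygiene training? yes; the establishment operates from a mobile unit? yes — 2 of 3 hold (need ≥2) → satisfied.
rule 7 — Relevant Kitchen: [Tier III Business (rule 6)? yes] AND [not an Exempt Business (rule 2)? no] → not satisfied.
rule 12 — Class-S Business: Exempt Outlet (rule 13)? yes; Primary Outlet (rule 8)? no; Relevant Kitchen (rule 7)? no — 1 of 3 hold (need ≥2) → not satisfied.
rule 9 — Class-D Business: [no documented food-safety management system is in place? no] OR [seating capacity: 172 covers ≥ 130 covers? yes] OR [the establishment operates from a mobile unit? yes] → satisfied.
rule 14 — Tier VI Outlet: [a documented food-safety management system is in place? yes] OR [the establishment does not handle raw meat? yes] → satisfied.
rule 5 — Class-G Kitchen: [Class-D Business (rule 9)? yes] AND [not a Tier VI Outlet (rule 14)? no] → not satisfied.
rule 3 — Accredited Business: [not a Class-S Business (rule 12)? yes] AND [not a Class-G Kitchen (rule 5)? yes] → satisfied.

Yes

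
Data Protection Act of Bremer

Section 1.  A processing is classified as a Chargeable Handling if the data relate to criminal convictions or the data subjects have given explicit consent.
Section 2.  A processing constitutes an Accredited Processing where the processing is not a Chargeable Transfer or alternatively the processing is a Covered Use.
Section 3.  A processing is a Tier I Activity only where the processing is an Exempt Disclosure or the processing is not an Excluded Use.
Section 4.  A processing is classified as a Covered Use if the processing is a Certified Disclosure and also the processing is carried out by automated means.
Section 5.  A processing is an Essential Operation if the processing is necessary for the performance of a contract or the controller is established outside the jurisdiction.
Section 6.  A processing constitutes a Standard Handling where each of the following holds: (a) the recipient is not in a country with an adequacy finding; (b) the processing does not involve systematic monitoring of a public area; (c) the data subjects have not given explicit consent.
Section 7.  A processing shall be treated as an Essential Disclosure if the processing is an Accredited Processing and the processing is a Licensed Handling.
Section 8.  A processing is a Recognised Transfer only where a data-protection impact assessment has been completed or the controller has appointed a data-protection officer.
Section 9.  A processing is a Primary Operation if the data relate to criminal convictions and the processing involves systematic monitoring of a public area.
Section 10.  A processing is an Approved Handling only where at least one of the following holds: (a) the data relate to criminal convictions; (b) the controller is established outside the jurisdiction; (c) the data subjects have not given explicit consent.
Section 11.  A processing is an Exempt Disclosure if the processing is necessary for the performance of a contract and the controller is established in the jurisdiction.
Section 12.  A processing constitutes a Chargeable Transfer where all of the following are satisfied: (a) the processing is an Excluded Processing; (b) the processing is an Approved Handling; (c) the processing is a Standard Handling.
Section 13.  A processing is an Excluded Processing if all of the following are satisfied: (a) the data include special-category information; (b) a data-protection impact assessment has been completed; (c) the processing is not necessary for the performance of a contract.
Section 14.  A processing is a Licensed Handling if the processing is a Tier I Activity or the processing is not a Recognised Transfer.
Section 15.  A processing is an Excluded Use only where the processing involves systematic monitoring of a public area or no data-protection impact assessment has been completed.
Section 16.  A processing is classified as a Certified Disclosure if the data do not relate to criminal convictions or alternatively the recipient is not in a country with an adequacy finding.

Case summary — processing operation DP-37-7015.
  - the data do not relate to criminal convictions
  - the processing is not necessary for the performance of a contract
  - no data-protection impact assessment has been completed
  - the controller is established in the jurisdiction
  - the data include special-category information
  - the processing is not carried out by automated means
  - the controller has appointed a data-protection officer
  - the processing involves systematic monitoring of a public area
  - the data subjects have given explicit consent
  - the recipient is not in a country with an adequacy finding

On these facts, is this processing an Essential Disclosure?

Under section 13: the data include special-category information? yes; and a data-protection impact assessment has been completed? no; and the processing is not necessary for the performance of a contract? yes. So the processing is not an Excluded Processing.
Under section 10: the data relate to criminal convictions? no; or the controller is established outside the jurisdiction? no; or the data subjects have not given explicit consent? no. So the processing is not an Approved Handling.
Under section 6: the recipient is not in a country with an adequacy finding? yes; and the processing does not involve systematic monitoring of a public area? no; and the data subjects have not given explicit consent? no. So the processing is not a Standard Handling.
Under section 12: Excluded Processing (section 13)? no; and Approved Handling (section 10)? no; and Standard Handling (section 6)? no. So the processing is not a Chargeable Transfer.
Under section 16: the data do not relate to criminal convictions? yes; or the recipient is not in a country with an adequacy finding? yes. So the processing is a Certified Disclosure.
Under section 4: Certified Disclosure (section 16)? yes; and the processing is carried out by automated means? no. So the processing is not a Covered Use.
Under section 2: not a Chargeable Transfer (section 12)? yes; or Covered Use (section 4)? no. So the processing is an Accredited Processing.
Under section 11: the processing is necessary for the performance of a contract? no; and the controller is established in the jurisdiction? yes. So the processing is not an Exempt Disclosure.
Under section 15: the processing involves systematic monitoring of a public area? yes; or no data-protection impact assessment has been completed? yes. So the processing is an Excluded Use.
Under section 3: Exempt Disclosure (section 11)? no; or not an Excluded Use (section 15)? no. So the processing is not a Tier I Activity.
Under section 8: a data-protection impact assessment has been completed? no; or the controller has appointed a data-protection officer? yes. So the processing is a Recognised Transfer.
Under section 14: Tier I Activity (section 3)? no; or not a Recognised Transfer (section 8)? no. So the processing is not a Licensed Handling.
Under section 7: Accredited Processing (section 2)? yes; and Licensed Handling (section 14)? no. So the processing is not an Essential Disclosure.

No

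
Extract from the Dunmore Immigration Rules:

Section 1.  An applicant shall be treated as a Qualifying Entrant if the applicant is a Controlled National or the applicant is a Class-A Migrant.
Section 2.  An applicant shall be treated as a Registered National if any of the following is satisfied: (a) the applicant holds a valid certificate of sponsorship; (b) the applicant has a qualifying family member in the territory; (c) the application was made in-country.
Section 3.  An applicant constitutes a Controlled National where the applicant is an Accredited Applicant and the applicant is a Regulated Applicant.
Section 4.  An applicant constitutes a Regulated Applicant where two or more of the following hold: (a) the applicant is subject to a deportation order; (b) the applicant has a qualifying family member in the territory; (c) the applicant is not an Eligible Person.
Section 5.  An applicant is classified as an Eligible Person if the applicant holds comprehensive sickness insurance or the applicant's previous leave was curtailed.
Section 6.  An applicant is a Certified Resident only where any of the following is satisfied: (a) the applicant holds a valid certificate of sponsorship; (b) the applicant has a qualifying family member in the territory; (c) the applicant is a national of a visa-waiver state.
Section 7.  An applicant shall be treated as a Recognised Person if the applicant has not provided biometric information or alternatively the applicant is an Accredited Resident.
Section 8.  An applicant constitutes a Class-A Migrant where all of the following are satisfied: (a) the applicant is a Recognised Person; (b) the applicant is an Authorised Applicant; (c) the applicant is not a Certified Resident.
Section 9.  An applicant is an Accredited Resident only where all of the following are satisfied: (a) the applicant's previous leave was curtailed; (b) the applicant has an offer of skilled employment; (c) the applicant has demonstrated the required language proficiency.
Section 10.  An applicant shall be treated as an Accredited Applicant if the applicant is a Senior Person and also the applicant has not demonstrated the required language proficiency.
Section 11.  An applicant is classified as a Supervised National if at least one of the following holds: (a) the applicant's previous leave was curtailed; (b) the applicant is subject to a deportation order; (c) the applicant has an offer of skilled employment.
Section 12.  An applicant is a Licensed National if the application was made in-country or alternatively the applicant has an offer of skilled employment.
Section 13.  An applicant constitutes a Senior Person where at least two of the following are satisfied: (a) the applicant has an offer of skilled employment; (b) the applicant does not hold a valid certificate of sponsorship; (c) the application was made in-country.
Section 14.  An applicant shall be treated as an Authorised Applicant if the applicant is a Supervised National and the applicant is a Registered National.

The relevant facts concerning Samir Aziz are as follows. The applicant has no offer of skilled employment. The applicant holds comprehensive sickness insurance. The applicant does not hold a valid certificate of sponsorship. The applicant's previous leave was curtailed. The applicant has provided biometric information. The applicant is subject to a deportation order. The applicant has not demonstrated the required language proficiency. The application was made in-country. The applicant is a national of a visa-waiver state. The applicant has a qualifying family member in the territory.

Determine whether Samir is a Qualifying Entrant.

Yes

section 13 — Senior Person: the applicant has an offer of skilled employment? no; the applicant does not hold a valid certificate of sponsorship? yes; the application was made in-country? yes — 2 of 3 hold (need ≥2) → satisfied.
section 10 — Accredited Applicant: [Senior Person (section 13)? yes] AND [the applicant has not demonstrated the required language proficiency? yes] → satisfied.
section 5 — Eligible Person: [the applicant holds comprehensive sickness insurance? yes] OR [the applicant's previous leave was curtailed? yes] → satisfied.
section 4 — Regulated Applicant: the applicant is subject to a deportation order? yes; the applicant has a qualifying family member in the territory? yes; not an Eligible Person (section 5)? no — 2 of 3 hold (need ≥2) → satisfied.
section 3 — Controlled National: [Accredited Applicant (section 10)? yes] AND [Regulated Applicant (section 4)? yes] → satisfied.
section 9 — Accredited Resident: [the applicant's previous leave was curtailed? yes] AND [the applicant has an offer of skilled employment? no] AND [the applicant has demonstrated the required language proficiency? no] → not satisfied.
section 7 — Recognised Person: [the applicant has not provided biometric information? no] OR [Accredited Resident (section 9)? no] → not satisfied.
section 11 — Supervised National: [the applicant's previous leave was curtailed? yes] OR [the applicant is subject to a deportation order? yes] OR [the applicant has an offer of skilled employment? no] → satisfied.
section 2 — Registered National: [the applicant holds a valid certificate of sponsorship? no] OR [the applicant has a qualifying family member in the territory? yes] OR [the application was made in-country? yes] → satisfied.
section 14 — Authorised Applicant: [Supervised National (section 11)? yes] AND [Registered National (section 2)? yes] → satisfied.
section 6 — Certified Resident: [the applicant holds a valid certificate of sponsorship? no] OR [the applicant has a qualifying family member in the territory? yes] OR [the applicant is a national of a visa-waiver state? yes] → satisfied.
section 8 — Class-A Migrant: [Recognised Person (section 7)? no] AND [Authorised Applicant (section 14)? yes] AND [not a Certified Resident (section 6)? no] → not satisfied.
section 1 — Qualifying Entrant: [Controlled National (section 3)? yes] OR [Class-A Migrant (section 8)? no] → satisfied.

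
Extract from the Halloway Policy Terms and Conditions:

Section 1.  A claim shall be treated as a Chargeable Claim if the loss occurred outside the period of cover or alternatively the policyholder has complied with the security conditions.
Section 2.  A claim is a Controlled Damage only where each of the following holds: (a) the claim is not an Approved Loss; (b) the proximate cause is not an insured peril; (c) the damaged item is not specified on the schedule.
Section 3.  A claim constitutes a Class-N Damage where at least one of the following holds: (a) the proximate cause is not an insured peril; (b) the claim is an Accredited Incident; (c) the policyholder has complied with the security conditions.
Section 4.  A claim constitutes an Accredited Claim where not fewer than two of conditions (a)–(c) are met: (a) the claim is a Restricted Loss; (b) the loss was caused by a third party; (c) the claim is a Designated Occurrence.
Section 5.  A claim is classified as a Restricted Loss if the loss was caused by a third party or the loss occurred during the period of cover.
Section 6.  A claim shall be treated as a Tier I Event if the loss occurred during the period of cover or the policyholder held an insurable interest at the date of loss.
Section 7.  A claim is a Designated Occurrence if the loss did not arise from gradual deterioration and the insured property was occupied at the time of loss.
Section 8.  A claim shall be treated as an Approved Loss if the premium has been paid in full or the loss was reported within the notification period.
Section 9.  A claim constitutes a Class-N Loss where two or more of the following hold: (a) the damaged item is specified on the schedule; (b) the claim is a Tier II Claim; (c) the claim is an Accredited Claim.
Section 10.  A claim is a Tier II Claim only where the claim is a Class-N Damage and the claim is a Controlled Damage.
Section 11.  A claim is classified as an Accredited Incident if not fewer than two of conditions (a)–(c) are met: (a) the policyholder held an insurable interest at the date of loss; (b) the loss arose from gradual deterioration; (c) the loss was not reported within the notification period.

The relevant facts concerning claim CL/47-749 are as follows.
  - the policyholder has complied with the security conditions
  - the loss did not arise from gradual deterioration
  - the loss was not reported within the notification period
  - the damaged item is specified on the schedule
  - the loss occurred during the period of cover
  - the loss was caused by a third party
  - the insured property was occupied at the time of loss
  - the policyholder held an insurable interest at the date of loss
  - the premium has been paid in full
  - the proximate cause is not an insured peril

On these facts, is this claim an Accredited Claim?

Yes

section 5 — Restricted Loss: [the loss was caused by a third party? yes] OR [the loss occurred during the period of cover? yes] → satisfied.
section 7 — Designated Occurrence: [the loss did not arise from gradual deterioration? yes] AND [the insured property was occupied at the time of loss? yes] → satisfied.
section 4 — Accredited Claim: Restricted Loss (section 5)? yes; the loss was caused by a third party? yes; Designated Occurrence (section 7)? yes — 3 of 3 hold (need ≥2) → satisfied.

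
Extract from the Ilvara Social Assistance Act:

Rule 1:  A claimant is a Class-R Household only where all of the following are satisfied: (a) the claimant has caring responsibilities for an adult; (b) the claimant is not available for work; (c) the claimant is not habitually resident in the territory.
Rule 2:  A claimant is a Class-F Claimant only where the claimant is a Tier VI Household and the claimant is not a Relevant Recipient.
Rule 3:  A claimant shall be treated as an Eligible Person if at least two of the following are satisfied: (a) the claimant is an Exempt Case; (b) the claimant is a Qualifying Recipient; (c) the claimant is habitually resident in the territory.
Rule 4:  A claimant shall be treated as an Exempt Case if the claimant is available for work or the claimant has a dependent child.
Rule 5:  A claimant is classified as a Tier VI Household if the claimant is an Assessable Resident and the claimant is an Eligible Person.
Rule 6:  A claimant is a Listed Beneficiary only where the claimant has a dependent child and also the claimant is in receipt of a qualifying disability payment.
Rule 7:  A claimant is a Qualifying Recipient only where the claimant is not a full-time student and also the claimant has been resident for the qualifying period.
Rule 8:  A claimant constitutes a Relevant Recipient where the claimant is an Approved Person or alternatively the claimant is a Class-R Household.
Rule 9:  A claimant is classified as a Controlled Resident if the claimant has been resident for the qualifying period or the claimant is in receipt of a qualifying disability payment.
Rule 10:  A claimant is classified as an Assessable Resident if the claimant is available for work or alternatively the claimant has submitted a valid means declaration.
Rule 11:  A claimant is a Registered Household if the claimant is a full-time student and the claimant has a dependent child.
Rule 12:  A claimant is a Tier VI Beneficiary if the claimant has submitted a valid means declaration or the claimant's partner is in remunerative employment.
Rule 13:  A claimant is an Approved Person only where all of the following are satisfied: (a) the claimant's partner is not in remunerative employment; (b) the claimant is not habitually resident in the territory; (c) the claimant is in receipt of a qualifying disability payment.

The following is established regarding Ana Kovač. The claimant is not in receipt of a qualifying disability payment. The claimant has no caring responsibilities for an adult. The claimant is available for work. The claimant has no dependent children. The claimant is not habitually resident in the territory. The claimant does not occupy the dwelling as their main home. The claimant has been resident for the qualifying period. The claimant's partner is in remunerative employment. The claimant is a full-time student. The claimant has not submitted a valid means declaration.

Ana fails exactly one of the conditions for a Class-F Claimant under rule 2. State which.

Tier VI Household

Under rule 10: the claimant is available for work? yes; or the claimant has submitted a valid means declaration? no. So the claimant is an Assessable Resident.
Under rule 4: the claimant is available for work? yes; or the claimant has a dependent child? no. So the claimant is an Exempt Case.
Under rule 7: the claimant is not a full-time student? no; and the claimant has been resident for the qualifying period? yes. So the claimant is not a Qualifying Recipient.
Under rule 3: Exempt Case (rule 4)? yes; Qualifying Recipient (rule 7)? no; the claimant is habitually resident in the territory? no — 1 of 3 hold (need ≥2) → not satisfied.
Under rule 5: Assessable Resident (rule 10)? yes; and Eligible Person (rule 3)? no. So the claimant is not a Tier VI Household.
Under rule 13: the claimant's partner is not in remunerative employment? no; and the claimant is not habitually resident in the territory? yes; and the claimant is in receipt of a qualifying disability payment? no. So the claimant is not an Approved Person.
Under rule 1: the claimant has caring responsibilities for an adult? no; and the claimant is not available for work? no; and the claimant is not habitually resident in the territory? yes. So the claimant is not a Class-R Household.
Under rule 8: Approved Person (rule 13)? no; or Class-R Household (rule 1)? no. So the claimant is not a Relevant Recipient.
Under rule 2: Tier VI Household (rule 5)? no; and not a Relevant Recipient (rule 8)? yes. So the claimant is not a Class-F Claimant.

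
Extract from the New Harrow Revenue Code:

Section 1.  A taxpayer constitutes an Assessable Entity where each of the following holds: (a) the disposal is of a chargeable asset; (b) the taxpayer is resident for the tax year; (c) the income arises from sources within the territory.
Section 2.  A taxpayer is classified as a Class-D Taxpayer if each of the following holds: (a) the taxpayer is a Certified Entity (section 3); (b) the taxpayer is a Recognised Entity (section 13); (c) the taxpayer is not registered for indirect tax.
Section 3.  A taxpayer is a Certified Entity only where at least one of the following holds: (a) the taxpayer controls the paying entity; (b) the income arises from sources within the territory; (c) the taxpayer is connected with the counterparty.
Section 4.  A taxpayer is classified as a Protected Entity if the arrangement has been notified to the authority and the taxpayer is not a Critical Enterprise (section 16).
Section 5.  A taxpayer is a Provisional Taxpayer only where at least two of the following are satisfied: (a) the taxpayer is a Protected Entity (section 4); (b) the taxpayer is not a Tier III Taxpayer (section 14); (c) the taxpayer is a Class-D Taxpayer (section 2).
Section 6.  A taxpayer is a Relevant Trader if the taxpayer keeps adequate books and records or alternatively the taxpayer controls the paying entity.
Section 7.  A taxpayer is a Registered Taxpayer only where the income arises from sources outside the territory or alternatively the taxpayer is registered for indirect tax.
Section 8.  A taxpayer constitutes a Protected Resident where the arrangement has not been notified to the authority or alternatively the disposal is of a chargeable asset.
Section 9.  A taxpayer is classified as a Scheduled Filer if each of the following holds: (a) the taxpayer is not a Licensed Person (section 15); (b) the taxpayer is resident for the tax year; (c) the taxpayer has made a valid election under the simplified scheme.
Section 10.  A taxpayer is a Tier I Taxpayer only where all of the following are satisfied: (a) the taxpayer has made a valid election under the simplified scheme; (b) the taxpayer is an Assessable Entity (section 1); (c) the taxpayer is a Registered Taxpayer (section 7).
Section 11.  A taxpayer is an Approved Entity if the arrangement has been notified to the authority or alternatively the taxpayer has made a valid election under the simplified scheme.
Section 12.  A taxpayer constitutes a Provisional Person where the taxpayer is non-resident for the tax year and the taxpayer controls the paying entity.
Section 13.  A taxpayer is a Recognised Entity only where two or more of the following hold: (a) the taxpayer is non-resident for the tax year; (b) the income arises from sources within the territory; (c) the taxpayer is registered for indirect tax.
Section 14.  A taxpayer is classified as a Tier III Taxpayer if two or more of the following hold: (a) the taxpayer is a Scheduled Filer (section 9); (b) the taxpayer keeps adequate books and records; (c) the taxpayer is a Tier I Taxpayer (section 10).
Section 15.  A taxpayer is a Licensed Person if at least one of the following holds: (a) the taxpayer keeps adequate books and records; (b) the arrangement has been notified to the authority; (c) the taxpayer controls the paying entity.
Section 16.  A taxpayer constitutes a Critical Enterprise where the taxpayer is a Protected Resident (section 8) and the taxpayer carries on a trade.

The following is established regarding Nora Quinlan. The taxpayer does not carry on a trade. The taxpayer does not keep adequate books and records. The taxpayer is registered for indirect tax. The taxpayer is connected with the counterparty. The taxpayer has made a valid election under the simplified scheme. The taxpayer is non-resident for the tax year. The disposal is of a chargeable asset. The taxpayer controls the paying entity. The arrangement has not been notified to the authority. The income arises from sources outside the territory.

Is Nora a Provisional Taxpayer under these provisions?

Under section 8: the arrangement has not been notified to the authority? yes; or the disposal is of a chargeable asset? yes. So the taxpayer is a Protected Resident.
Under section 16: Protected Resident (section 8)? yes; and the taxpayer carries on a trade? no. So the taxpayer is not a Critical Enterprise.
Under section 4: the arrangement has been notified to the authority? no; and not a Critical Enterprise (section 16)? yes. So the taxpayer is not a Protected Entity.
Under section 15: the taxpayer keeps adequate books and records? no; or the arrangement has been notified to the authority? no; or the taxpayer controls the paying entity? yes. So the taxpayer is a Licensed Person.
Under section 9: not a Licensed Person (section 15)? no; and the taxpayer is resident for the tax year? no; and the taxpayer has made a valid election under the simplified scheme? yes. So the taxpayer is not a Scheduled Filer.
Under section 1: the disposal is of a chargeable asset? yes; and the taxpayer is resident for the tax year? no; and the income arises from sources within the territory? no. So the taxpayer is not an Assessable Entity.
Under section 7: the income arises from sources outside the territory? yes; or the taxpayer is registered for indirect tax? yes. So the taxpayer is a Registered Taxpayer.
Under section 10: the taxpayer has made a valid election under the simplified scheme? yes; and Assessable Entity (section 1)? no; and Registered Taxpayer (section 7)? yes. So the taxpayer is not a Tier I Taxpayer.
Under section 14: Scheduled Filer (section 9)? no; the taxpayer keeps adequate books and records? no; Tier I Taxpayer (section 10)? no — 0 of 3 hold (need ≥2) → not satisfied.
Under section 3: the taxpayer controls the paying entity? yes; or the income arises from sources within the territory? no; or the taxpayer is connected with the counterparty? yes. So the taxpayer is a Certified Entity.
Under section 13: the taxpayer is non-resident for the tax year? yes; the income arises from sources within the territory? no; the taxpayer is registered for indirect tax? yes — 2 of 3 hold (need ≥2) → satisfied.
Under section 2: Certified Entity (section 3)? yes; and Recognised Entity (section 13)? yes; and the taxpayer is not registered for indirect tax? no. So the taxpayer is not a Class-D Taxpayer.
Under section 5: Protected Entity (section 4)? no; not a Tier III Taxpayer (section 14)? yes; Class-D Taxpayer (section 2)? no — 1 of 3 hold (need ≥2) → not satisfied.

No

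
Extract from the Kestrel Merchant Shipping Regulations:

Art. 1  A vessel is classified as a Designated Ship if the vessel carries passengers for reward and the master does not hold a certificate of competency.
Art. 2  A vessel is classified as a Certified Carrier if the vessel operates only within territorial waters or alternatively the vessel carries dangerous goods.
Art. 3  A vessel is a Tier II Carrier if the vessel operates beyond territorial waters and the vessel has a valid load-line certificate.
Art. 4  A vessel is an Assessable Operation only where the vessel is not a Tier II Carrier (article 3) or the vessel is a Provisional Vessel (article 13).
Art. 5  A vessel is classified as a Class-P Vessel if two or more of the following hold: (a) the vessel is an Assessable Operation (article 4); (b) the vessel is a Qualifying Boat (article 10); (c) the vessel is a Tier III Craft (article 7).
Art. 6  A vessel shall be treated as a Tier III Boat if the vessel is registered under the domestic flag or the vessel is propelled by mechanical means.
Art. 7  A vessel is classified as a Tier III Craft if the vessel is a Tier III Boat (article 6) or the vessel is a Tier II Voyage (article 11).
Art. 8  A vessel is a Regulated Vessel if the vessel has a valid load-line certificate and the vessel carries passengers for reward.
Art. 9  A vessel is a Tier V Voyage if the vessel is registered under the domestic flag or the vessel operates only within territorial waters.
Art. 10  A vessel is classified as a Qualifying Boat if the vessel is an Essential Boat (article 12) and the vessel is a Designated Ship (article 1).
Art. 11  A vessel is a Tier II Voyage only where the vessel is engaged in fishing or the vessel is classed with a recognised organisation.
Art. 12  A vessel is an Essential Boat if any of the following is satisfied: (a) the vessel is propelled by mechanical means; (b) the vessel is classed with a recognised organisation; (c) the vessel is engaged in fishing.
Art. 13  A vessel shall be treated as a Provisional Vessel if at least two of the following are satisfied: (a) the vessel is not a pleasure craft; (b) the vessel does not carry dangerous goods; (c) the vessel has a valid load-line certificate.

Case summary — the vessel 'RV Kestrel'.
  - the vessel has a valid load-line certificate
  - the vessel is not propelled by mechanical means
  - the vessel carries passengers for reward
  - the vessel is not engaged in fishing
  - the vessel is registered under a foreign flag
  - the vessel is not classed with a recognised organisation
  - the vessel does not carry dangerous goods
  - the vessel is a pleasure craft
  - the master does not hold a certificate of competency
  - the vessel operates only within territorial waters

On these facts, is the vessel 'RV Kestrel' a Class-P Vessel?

No

Under article 3: the vessel operates beyond territorial waters? no; and the vessel has a valid load-line certificate? yes. So the vessel is not a Tier II Carrier.
Under article 13: the vessel is not a pleasure craft? no; the vessel does not carry dangerous goods? yes; the vessel has a valid load-line certificate? yes — 2 of 3 hold (need ≥2) → satisfied.
Under article 4: not a Tier II Carrier (article 3)? yes; or Provisional Vessel (article 13)? yes. So the vessel is an Assessable Operation.
Under article 12: the vessel is propelled by mechanical means? no; or the vessel is classed with a recognised organisation? no; or the vessel is engaged in fishing? no. So the vessel is not an Essential Boat.
Under article 1: the vessel carries passengers for reward? yes; and the master does not hold a certificate of competency? yes. So the vessel is a Designated Ship.
Under article 10: Essential Boat (article 12)? no; and Designated Ship (article 1)? yes. So the vessel is not a Qualifying Boat.
Under article 6: the vessel is registered under the domestic flag? no; or the vessel is propelled by mechanical means? no. So the vessel is not a Tier III Boat.
Under article 11: the vessel is engaged in fishing? no; or the vessel is classed with a recognised organisation? no. So the vessel is not a Tier II Voyage.
Under article 7: Tier III Boat (article 6)? no; or Tier II Voyage (article 11)? no. So the vessel is not a Tier III Craft.
Under article 5: Assessable Operation (article 4)? yes; Qualifying Boat (article 10)? no; Tier III Craft (article 7)? no — 1 of 3 hold (need ≥2) → not satisfied.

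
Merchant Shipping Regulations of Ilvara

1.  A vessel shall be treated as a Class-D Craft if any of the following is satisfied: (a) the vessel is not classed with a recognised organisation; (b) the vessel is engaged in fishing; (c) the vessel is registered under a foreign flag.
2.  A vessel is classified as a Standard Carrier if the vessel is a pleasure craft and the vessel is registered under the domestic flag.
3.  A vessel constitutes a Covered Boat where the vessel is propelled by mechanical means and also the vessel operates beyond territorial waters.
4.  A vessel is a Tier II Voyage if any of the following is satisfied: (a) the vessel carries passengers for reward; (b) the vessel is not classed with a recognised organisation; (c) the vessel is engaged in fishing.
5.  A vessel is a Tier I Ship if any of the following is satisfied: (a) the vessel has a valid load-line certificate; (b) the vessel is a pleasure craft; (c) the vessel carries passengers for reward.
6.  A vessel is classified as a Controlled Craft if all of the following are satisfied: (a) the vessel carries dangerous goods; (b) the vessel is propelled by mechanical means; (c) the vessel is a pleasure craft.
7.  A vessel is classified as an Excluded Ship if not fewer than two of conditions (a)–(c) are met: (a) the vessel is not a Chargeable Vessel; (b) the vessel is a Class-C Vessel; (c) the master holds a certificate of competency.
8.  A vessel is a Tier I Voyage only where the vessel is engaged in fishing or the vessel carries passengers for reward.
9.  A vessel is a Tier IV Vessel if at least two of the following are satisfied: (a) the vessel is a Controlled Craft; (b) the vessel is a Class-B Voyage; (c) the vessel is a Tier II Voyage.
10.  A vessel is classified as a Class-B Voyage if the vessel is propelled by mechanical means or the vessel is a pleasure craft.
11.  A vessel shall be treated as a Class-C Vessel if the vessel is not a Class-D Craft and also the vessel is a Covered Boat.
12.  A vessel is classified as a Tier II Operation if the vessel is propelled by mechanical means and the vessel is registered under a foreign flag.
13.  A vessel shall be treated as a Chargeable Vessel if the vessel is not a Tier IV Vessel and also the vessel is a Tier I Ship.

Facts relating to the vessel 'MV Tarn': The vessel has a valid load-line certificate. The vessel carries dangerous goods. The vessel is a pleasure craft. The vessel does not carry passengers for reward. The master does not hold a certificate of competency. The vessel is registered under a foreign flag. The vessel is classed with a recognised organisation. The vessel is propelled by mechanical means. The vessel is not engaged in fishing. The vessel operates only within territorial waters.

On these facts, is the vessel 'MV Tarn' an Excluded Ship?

Under paragraph 6: the vessel carries dangerous goods? yes; and the vessel is propelled by mechanical means? yes; and the vessel is a pleasure craft? yes. So the vessel is a Controlled Craft.
Under paragraph 10: the vessel is propelled by mechanical means? yes; or the vessel is a pleasure craft? yes. So the vessel is a Class-B Voyage.
Under paragraph 4: the vessel carries passengers for reward? no; or the vessel is not classed with a recognised organisation? no; or the vessel is engaged in fishing? no. So the vessel is not a Tier II Voyage.
Under paragraph 9: Controlled Craft (paragraph 6)? yes; Class-B Voyage (paragraph 10)? yes; Tier II Voyage (paragraph 4)? no — 2 of 3 hold (need ≥2) → satisfied.
Under paragraph 5: the vessel has a valid load-line certificate? yes; or the vessel is a pleasure craft? yes; or the vessel carries passengers for reward? no. So the vessel is a Tier I Ship.
Under paragraph 13: not a Tier IV Vessel (paragraph 9)? no; and Tier I Ship (paragraph 5)? yes. So the vessel is not a Chargeable Vessel.
Under paragraph 1: the vessel is not classed with a recognised organisation? no; or the vessel is engaged in fishing? no; or the vessel is registered under a foreign flag? yes. So the vessel is a Class-D Craft.
Under paragraph 3: the vessel is propelled by mechanical means? yes; and the vessel operates beyond territorial waters? no. So the vessel is not a Covered Boat.
Under paragraph 11: not a Class-D Craft (paragraph 1)? no; and Covered Boat (paragraph 3)? no. So the vessel is not a Class-C Vessel.
Under paragraph 7: not a Chargeable Vessel (paragraph 13)? yes; Class-C Vessel (paragraph 11)? no; the master holds a certificate of competency? no — 1 of 3 hold (need ≥2) → not satisfied.

No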